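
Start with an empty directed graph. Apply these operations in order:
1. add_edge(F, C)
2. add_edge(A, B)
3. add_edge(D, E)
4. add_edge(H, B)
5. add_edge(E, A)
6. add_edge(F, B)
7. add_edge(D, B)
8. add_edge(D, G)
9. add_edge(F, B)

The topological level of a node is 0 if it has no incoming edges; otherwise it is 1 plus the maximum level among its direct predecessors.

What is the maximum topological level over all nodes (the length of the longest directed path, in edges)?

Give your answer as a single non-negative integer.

Op 1: add_edge(F, C). Edges now: 1
Op 2: add_edge(A, B). Edges now: 2
Op 3: add_edge(D, E). Edges now: 3
Op 4: add_edge(H, B). Edges now: 4
Op 5: add_edge(E, A). Edges now: 5
Op 6: add_edge(F, B). Edges now: 6
Op 7: add_edge(D, B). Edges now: 7
Op 8: add_edge(D, G). Edges now: 8
Op 9: add_edge(F, B) (duplicate, no change). Edges now: 8
Compute levels (Kahn BFS):
  sources (in-degree 0): D, F, H
  process D: level=0
    D->B: in-degree(B)=3, level(B)>=1
    D->E: in-degree(E)=0, level(E)=1, enqueue
    D->G: in-degree(G)=0, level(G)=1, enqueue
  process F: level=0
    F->B: in-degree(B)=2, level(B)>=1
    F->C: in-degree(C)=0, level(C)=1, enqueue
  process H: level=0
    H->B: in-degree(B)=1, level(B)>=1
  process E: level=1
    E->A: in-degree(A)=0, level(A)=2, enqueue
  process G: level=1
  process C: level=1
  process A: level=2
    A->B: in-degree(B)=0, level(B)=3, enqueue
  process B: level=3
All levels: A:2, B:3, C:1, D:0, E:1, F:0, G:1, H:0
max level = 3

Answer: 3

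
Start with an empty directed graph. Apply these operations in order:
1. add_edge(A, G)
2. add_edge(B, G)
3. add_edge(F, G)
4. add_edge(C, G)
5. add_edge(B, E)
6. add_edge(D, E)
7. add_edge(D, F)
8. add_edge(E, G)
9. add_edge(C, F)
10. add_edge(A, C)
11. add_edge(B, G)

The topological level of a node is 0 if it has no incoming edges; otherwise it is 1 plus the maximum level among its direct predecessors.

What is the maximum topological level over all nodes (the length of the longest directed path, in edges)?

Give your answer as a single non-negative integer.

Answer: 3

Derivation:
Op 1: add_edge(A, G). Edges now: 1
Op 2: add_edge(B, G). Edges now: 2
Op 3: add_edge(F, G). Edges now: 3
Op 4: add_edge(C, G). Edges now: 4
Op 5: add_edge(B, E). Edges now: 5
Op 6: add_edge(D, E). Edges now: 6
Op 7: add_edge(D, F). Edges now: 7
Op 8: add_edge(E, G). Edges now: 8
Op 9: add_edge(C, F). Edges now: 9
Op 10: add_edge(A, C). Edges now: 10
Op 11: add_edge(B, G) (duplicate, no change). Edges now: 10
Compute levels (Kahn BFS):
  sources (in-degree 0): A, B, D
  process A: level=0
    A->C: in-degree(C)=0, level(C)=1, enqueue
    A->G: in-degree(G)=4, level(G)>=1
  process B: level=0
    B->E: in-degree(E)=1, level(E)>=1
    B->G: in-degree(G)=3, level(G)>=1
  process D: level=0
    D->E: in-degree(E)=0, level(E)=1, enqueue
    D->F: in-degree(F)=1, level(F)>=1
  process C: level=1
    C->F: in-degree(F)=0, level(F)=2, enqueue
    C->G: in-degree(G)=2, level(G)>=2
  process E: level=1
    E->G: in-degree(G)=1, level(G)>=2
  process F: level=2
    F->G: in-degree(G)=0, level(G)=3, enqueue
  process G: level=3
All levels: A:0, B:0, C:1, D:0, E:1, F:2, G:3
max level = 3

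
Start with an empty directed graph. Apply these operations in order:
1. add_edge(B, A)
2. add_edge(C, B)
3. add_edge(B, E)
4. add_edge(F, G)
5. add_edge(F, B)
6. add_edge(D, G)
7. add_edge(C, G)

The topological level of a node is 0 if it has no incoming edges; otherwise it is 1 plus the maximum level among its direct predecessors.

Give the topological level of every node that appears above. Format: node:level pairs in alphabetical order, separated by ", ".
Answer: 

Answer: A:2, B:1, C:0, D:0, E:2, F:0, G:1

Derivation:
Op 1: add_edge(B, A). Edges now: 1
Op 2: add_edge(C, B). Edges now: 2
Op 3: add_edge(B, E). Edges now: 3
Op 4: add_edge(F, G). Edges now: 4
Op 5: add_edge(F, B). Edges now: 5
Op 6: add_edge(D, G). Edges now: 6
Op 7: add_edge(C, G). Edges now: 7
Compute levels (Kahn BFS):
  sources (in-degree 0): C, D, F
  process C: level=0
    C->B: in-degree(B)=1, level(B)>=1
    C->G: in-degree(G)=2, level(G)>=1
  process D: level=0
    D->G: in-degree(G)=1, level(G)>=1
  process F: level=0
    F->B: in-degree(B)=0, level(B)=1, enqueue
    F->G: in-degree(G)=0, level(G)=1, enqueue
  process B: level=1
    B->A: in-degree(A)=0, level(A)=2, enqueue
    B->E: in-degree(E)=0, level(E)=2, enqueue
  process G: level=1
  process A: level=2
  process E: level=2
All levels: A:2, B:1, C:0, D:0, E:2, F:0, G:1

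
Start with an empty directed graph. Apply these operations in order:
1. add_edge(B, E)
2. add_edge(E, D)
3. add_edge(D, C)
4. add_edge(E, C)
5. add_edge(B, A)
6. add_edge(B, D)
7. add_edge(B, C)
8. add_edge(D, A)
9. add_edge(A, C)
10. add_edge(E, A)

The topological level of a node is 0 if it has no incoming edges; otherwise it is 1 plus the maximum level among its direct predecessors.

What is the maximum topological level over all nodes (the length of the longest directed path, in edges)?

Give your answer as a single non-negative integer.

Answer: 4

Derivation:
Op 1: add_edge(B, E). Edges now: 1
Op 2: add_edge(E, D). Edges now: 2
Op 3: add_edge(D, C). Edges now: 3
Op 4: add_edge(E, C). Edges now: 4
Op 5: add_edge(B, A). Edges now: 5
Op 6: add_edge(B, D). Edges now: 6
Op 7: add_edge(B, C). Edges now: 7
Op 8: add_edge(D, A). Edges now: 8
Op 9: add_edge(A, C). Edges now: 9
Op 10: add_edge(E, A). Edges now: 10
Compute levels (Kahn BFS):
  sources (in-degree 0): B
  process B: level=0
    B->A: in-degree(A)=2, level(A)>=1
    B->C: in-degree(C)=3, level(C)>=1
    B->D: in-degree(D)=1, level(D)>=1
    B->E: in-degree(E)=0, level(E)=1, enqueue
  process E: level=1
    E->A: in-degree(A)=1, level(A)>=2
    E->C: in-degree(C)=2, level(C)>=2
    E->D: in-degree(D)=0, level(D)=2, enqueue
  process D: level=2
    D->A: in-degree(A)=0, level(A)=3, enqueue
    D->C: in-degree(C)=1, level(C)>=3
  process A: level=3
    A->C: in-degree(C)=0, level(C)=4, enqueue
  process C: level=4
All levels: A:3, B:0, C:4, D:2, E:1
max level = 4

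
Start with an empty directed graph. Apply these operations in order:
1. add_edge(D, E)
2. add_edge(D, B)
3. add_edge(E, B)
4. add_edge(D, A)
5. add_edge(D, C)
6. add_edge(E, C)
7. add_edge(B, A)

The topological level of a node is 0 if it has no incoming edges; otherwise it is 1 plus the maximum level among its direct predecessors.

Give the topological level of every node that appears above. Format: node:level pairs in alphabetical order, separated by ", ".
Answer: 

Answer: A:3, B:2, C:2, D:0, E:1

Derivation:
Op 1: add_edge(D, E). Edges now: 1
Op 2: add_edge(D, B). Edges now: 2
Op 3: add_edge(E, B). Edges now: 3
Op 4: add_edge(D, A). Edges now: 4
Op 5: add_edge(D, C). Edges now: 5
Op 6: add_edge(E, C). Edges now: 6
Op 7: add_edge(B, A). Edges now: 7
Compute levels (Kahn BFS):
  sources (in-degree 0): D
  process D: level=0
    D->A: in-degree(A)=1, level(A)>=1
    D->B: in-degree(B)=1, level(B)>=1
    D->C: in-degree(C)=1, level(C)>=1
    D->E: in-degree(E)=0, level(E)=1, enqueue
  process E: level=1
    E->B: in-degree(B)=0, level(B)=2, enqueue
    E->C: in-degree(C)=0, level(C)=2, enqueue
  process B: level=2
    B->A: in-degree(A)=0, level(A)=3, enqueue
  process C: level=2
  process A: level=3
All levels: A:3, B:2, C:2, D:0, E:1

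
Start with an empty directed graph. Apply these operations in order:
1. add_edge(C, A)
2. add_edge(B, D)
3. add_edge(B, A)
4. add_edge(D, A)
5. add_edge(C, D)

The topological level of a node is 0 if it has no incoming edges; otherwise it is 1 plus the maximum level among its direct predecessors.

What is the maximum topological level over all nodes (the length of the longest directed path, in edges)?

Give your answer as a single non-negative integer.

Op 1: add_edge(C, A). Edges now: 1
Op 2: add_edge(B, D). Edges now: 2
Op 3: add_edge(B, A). Edges now: 3
Op 4: add_edge(D, A). Edges now: 4
Op 5: add_edge(C, D). Edges now: 5
Compute levels (Kahn BFS):
  sources (in-degree 0): B, C
  process B: level=0
    B->A: in-degree(A)=2, level(A)>=1
    B->D: in-degree(D)=1, level(D)>=1
  process C: level=0
    C->A: in-degree(A)=1, level(A)>=1
    C->D: in-degree(D)=0, level(D)=1, enqueue
  process D: level=1
    D->A: in-degree(A)=0, level(A)=2, enqueue
  process A: level=2
All levels: A:2, B:0, C:0, D:1
max level = 2

Answer: 2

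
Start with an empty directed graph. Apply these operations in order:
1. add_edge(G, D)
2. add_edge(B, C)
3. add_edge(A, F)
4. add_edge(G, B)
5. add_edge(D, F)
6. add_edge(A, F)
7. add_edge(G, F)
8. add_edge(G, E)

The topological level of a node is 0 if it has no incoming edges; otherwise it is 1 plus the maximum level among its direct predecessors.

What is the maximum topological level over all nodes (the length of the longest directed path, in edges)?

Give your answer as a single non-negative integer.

Answer: 2

Derivation:
Op 1: add_edge(G, D). Edges now: 1
Op 2: add_edge(B, C). Edges now: 2
Op 3: add_edge(A, F). Edges now: 3
Op 4: add_edge(G, B). Edges now: 4
Op 5: add_edge(D, F). Edges now: 5
Op 6: add_edge(A, F) (duplicate, no change). Edges now: 5
Op 7: add_edge(G, F). Edges now: 6
Op 8: add_edge(G, E). Edges now: 7
Compute levels (Kahn BFS):
  sources (in-degree 0): A, G
  process A: level=0
    A->F: in-degree(F)=2, level(F)>=1
  process G: level=0
    G->B: in-degree(B)=0, level(B)=1, enqueue
    G->D: in-degree(D)=0, level(D)=1, enqueue
    G->E: in-degree(E)=0, level(E)=1, enqueue
    G->F: in-degree(F)=1, level(F)>=1
  process B: level=1
    B->C: in-degree(C)=0, level(C)=2, enqueue
  process D: level=1
    D->F: in-degree(F)=0, level(F)=2, enqueue
  process E: level=1
  process C: level=2
  process F: level=2
All levels: A:0, B:1, C:2, D:1, E:1, F:2, G:0
max level = 2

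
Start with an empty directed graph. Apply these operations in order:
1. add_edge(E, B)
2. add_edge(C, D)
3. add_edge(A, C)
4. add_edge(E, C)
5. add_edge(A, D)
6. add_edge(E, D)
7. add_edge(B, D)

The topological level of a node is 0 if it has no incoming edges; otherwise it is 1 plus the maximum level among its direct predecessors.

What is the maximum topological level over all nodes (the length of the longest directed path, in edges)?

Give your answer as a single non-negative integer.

Answer: 2

Derivation:
Op 1: add_edge(E, B). Edges now: 1
Op 2: add_edge(C, D). Edges now: 2
Op 3: add_edge(A, C). Edges now: 3
Op 4: add_edge(E, C). Edges now: 4
Op 5: add_edge(A, D). Edges now: 5
Op 6: add_edge(E, D). Edges now: 6
Op 7: add_edge(B, D). Edges now: 7
Compute levels (Kahn BFS):
  sources (in-degree 0): A, E
  process A: level=0
    A->C: in-degree(C)=1, level(C)>=1
    A->D: in-degree(D)=3, level(D)>=1
  process E: level=0
    E->B: in-degree(B)=0, level(B)=1, enqueue
    E->C: in-degree(C)=0, level(C)=1, enqueue
    E->D: in-degree(D)=2, level(D)>=1
  process B: level=1
    B->D: in-degree(D)=1, level(D)>=2
  process C: level=1
    C->D: in-degree(D)=0, level(D)=2, enqueue
  process D: level=2
All levels: A:0, B:1, C:1, D:2, E:0
max level = 2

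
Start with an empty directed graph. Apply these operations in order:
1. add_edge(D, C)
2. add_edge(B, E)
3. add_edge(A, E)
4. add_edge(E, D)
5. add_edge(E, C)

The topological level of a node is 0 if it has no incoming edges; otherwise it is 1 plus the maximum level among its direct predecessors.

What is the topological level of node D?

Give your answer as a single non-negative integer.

Op 1: add_edge(D, C). Edges now: 1
Op 2: add_edge(B, E). Edges now: 2
Op 3: add_edge(A, E). Edges now: 3
Op 4: add_edge(E, D). Edges now: 4
Op 5: add_edge(E, C). Edges now: 5
Compute levels (Kahn BFS):
  sources (in-degree 0): A, B
  process A: level=0
    A->E: in-degree(E)=1, level(E)>=1
  process B: level=0
    B->E: in-degree(E)=0, level(E)=1, enqueue
  process E: level=1
    E->C: in-degree(C)=1, level(C)>=2
    E->D: in-degree(D)=0, level(D)=2, enqueue
  process D: level=2
    D->C: in-degree(C)=0, level(C)=3, enqueue
  process C: level=3
All levels: A:0, B:0, C:3, D:2, E:1
level(D) = 2

Answer: 2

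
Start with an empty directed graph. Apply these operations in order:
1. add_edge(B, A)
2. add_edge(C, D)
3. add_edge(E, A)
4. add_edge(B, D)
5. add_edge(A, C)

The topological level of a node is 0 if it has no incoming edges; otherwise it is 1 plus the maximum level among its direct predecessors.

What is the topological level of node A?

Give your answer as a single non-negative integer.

Op 1: add_edge(B, A). Edges now: 1
Op 2: add_edge(C, D). Edges now: 2
Op 3: add_edge(E, A). Edges now: 3
Op 4: add_edge(B, D). Edges now: 4
Op 5: add_edge(A, C). Edges now: 5
Compute levels (Kahn BFS):
  sources (in-degree 0): B, E
  process B: level=0
    B->A: in-degree(A)=1, level(A)>=1
    B->D: in-degree(D)=1, level(D)>=1
  process E: level=0
    E->A: in-degree(A)=0, level(A)=1, enqueue
  process A: level=1
    A->C: in-degree(C)=0, level(C)=2, enqueue
  process C: level=2
    C->D: in-degree(D)=0, level(D)=3, enqueue
  process D: level=3
All levels: A:1, B:0, C:2, D:3, E:0
level(A) = 1

Answer: 1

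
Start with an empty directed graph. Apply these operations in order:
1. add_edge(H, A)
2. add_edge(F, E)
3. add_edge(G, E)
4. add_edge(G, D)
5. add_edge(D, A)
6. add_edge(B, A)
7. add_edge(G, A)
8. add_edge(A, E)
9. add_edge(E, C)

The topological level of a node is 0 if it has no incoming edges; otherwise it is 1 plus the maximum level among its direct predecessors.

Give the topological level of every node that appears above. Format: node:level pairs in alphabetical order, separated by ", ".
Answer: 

Answer: A:2, B:0, C:4, D:1, E:3, F:0, G:0, H:0

Derivation:
Op 1: add_edge(H, A). Edges now: 1
Op 2: add_edge(F, E). Edges now: 2
Op 3: add_edge(G, E). Edges now: 3
Op 4: add_edge(G, D). Edges now: 4
Op 5: add_edge(D, A). Edges now: 5
Op 6: add_edge(B, A). Edges now: 6
Op 7: add_edge(G, A). Edges now: 7
Op 8: add_edge(A, E). Edges now: 8
Op 9: add_edge(E, C). Edges now: 9
Compute levels (Kahn BFS):
  sources (in-degree 0): B, F, G, H
  process B: level=0
    B->A: in-degree(A)=3, level(A)>=1
  process F: level=0
    F->E: in-degree(E)=2, level(E)>=1
  process G: level=0
    G->A: in-degree(A)=2, level(A)>=1
    G->D: in-degree(D)=0, level(D)=1, enqueue
    G->E: in-degree(E)=1, level(E)>=1
  process H: level=0
    H->A: in-degree(A)=1, level(A)>=1
  process D: level=1
    D->A: in-degree(A)=0, level(A)=2, enqueue
  process A: level=2
    A->E: in-degree(E)=0, level(E)=3, enqueue
  process E: level=3
    E->C: in-degree(C)=0, level(C)=4, enqueue
  process C: level=4
All levels: A:2, B:0, C:4, D:1, E:3, F:0, G:0, H:0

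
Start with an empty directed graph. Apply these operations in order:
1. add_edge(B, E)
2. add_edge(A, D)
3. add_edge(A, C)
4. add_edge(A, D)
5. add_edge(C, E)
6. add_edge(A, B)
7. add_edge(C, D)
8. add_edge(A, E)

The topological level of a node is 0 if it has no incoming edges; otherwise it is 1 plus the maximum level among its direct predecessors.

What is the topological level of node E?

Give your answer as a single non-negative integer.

Answer: 2

Derivation:
Op 1: add_edge(B, E). Edges now: 1
Op 2: add_edge(A, D). Edges now: 2
Op 3: add_edge(A, C). Edges now: 3
Op 4: add_edge(A, D) (duplicate, no change). Edges now: 3
Op 5: add_edge(C, E). Edges now: 4
Op 6: add_edge(A, B). Edges now: 5
Op 7: add_edge(C, D). Edges now: 6
Op 8: add_edge(A, E). Edges now: 7
Compute levels (Kahn BFS):
  sources (in-degree 0): A
  process A: level=0
    A->B: in-degree(B)=0, level(B)=1, enqueue
    A->C: in-degree(C)=0, level(C)=1, enqueue
    A->D: in-degree(D)=1, level(D)>=1
    A->E: in-degree(E)=2, level(E)>=1
  process B: level=1
    B->E: in-degree(E)=1, level(E)>=2
  process C: level=1
    C->D: in-degree(D)=0, level(D)=2, enqueue
    C->E: in-degree(E)=0, level(E)=2, enqueue
  process D: level=2
  process E: level=2
All levels: A:0, B:1, C:1, D:2, E:2
level(E) = 2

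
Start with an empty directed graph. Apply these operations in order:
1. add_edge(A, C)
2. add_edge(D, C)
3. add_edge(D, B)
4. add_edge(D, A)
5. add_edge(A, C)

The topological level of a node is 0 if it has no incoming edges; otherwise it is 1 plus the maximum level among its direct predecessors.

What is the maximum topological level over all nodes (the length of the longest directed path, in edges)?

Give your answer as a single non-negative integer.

Answer: 2

Derivation:
Op 1: add_edge(A, C). Edges now: 1
Op 2: add_edge(D, C). Edges now: 2
Op 3: add_edge(D, B). Edges now: 3
Op 4: add_edge(D, A). Edges now: 4
Op 5: add_edge(A, C) (duplicate, no change). Edges now: 4
Compute levels (Kahn BFS):
  sources (in-degree 0): D
  process D: level=0
    D->A: in-degree(A)=0, level(A)=1, enqueue
    D->B: in-degree(B)=0, level(B)=1, enqueue
    D->C: in-degree(C)=1, level(C)>=1
  process A: level=1
    A->C: in-degree(C)=0, level(C)=2, enqueue
  process B: level=1
  process C: level=2
All levels: A:1, B:1, C:2, D:0
max level = 2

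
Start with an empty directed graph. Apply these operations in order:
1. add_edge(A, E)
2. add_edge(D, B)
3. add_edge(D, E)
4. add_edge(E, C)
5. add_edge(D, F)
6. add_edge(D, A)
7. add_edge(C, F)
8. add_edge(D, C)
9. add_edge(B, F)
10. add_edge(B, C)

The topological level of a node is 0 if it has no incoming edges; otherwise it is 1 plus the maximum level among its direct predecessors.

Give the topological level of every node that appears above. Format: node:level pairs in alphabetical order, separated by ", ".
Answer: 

Op 1: add_edge(A, E). Edges now: 1
Op 2: add_edge(D, B). Edges now: 2
Op 3: add_edge(D, E). Edges now: 3
Op 4: add_edge(E, C). Edges now: 4
Op 5: add_edge(D, F). Edges now: 5
Op 6: add_edge(D, A). Edges now: 6
Op 7: add_edge(C, F). Edges now: 7
Op 8: add_edge(D, C). Edges now: 8
Op 9: add_edge(B, F). Edges now: 9
Op 10: add_edge(B, C). Edges now: 10
Compute levels (Kahn BFS):
  sources (in-degree 0): D
  process D: level=0
    D->A: in-degree(A)=0, level(A)=1, enqueue
    D->B: in-degree(B)=0, level(B)=1, enqueue
    D->C: in-degree(C)=2, level(C)>=1
    D->E: in-degree(E)=1, level(E)>=1
    D->F: in-degree(F)=2, level(F)>=1
  process A: level=1
    A->E: in-degree(E)=0, level(E)=2, enqueue
  process B: level=1
    B->C: in-degree(C)=1, level(C)>=2
    B->F: in-degree(F)=1, level(F)>=2
  process E: level=2
    E->C: in-degree(C)=0, level(C)=3, enqueue
  process C: level=3
    C->F: in-degree(F)=0, level(F)=4, enqueue
  process F: level=4
All levels: A:1, B:1, C:3, D:0, E:2, F:4

Answer: A:1, B:1, C:3, D:0, E:2, F:4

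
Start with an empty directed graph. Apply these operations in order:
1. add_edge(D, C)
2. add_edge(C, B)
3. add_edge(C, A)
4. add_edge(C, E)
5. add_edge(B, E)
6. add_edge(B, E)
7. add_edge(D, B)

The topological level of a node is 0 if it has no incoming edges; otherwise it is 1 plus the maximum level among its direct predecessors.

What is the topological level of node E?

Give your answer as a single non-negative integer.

Op 1: add_edge(D, C). Edges now: 1
Op 2: add_edge(C, B). Edges now: 2
Op 3: add_edge(C, A). Edges now: 3
Op 4: add_edge(C, E). Edges now: 4
Op 5: add_edge(B, E). Edges now: 5
Op 6: add_edge(B, E) (duplicate, no change). Edges now: 5
Op 7: add_edge(D, B). Edges now: 6
Compute levels (Kahn BFS):
  sources (in-degree 0): D
  process D: level=0
    D->B: in-degree(B)=1, level(B)>=1
    D->C: in-degree(C)=0, level(C)=1, enqueue
  process C: level=1
    C->A: in-degree(A)=0, level(A)=2, enqueue
    C->B: in-degree(B)=0, level(B)=2, enqueue
    C->E: in-degree(E)=1, level(E)>=2
  process A: level=2
  process B: level=2
    B->E: in-degree(E)=0, level(E)=3, enqueue
  process E: level=3
All levels: A:2, B:2, C:1, D:0, E:3
level(E) = 3

Answer: 3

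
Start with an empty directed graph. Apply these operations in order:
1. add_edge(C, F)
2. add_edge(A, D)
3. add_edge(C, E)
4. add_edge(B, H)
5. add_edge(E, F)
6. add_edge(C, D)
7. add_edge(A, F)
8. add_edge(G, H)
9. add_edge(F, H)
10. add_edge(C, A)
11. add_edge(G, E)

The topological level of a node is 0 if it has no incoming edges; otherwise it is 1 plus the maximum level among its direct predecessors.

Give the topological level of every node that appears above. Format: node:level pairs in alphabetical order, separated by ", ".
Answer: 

Op 1: add_edge(C, F). Edges now: 1
Op 2: add_edge(A, D). Edges now: 2
Op 3: add_edge(C, E). Edges now: 3
Op 4: add_edge(B, H). Edges now: 4
Op 5: add_edge(E, F). Edges now: 5
Op 6: add_edge(C, D). Edges now: 6
Op 7: add_edge(A, F). Edges now: 7
Op 8: add_edge(G, H). Edges now: 8
Op 9: add_edge(F, H). Edges now: 9
Op 10: add_edge(C, A). Edges now: 10
Op 11: add_edge(G, E). Edges now: 11
Compute levels (Kahn BFS):
  sources (in-degree 0): B, C, G
  process B: level=0
    B->H: in-degree(H)=2, level(H)>=1
  process C: level=0
    C->A: in-degree(A)=0, level(A)=1, enqueue
    C->D: in-degree(D)=1, level(D)>=1
    C->E: in-degree(E)=1, level(E)>=1
    C->F: in-degree(F)=2, level(F)>=1
  process G: level=0
    G->E: in-degree(E)=0, level(E)=1, enqueue
    G->H: in-degree(H)=1, level(H)>=1
  process A: level=1
    A->D: in-degree(D)=0, level(D)=2, enqueue
    A->F: in-degree(F)=1, level(F)>=2
  process E: level=1
    E->F: in-degree(F)=0, level(F)=2, enqueue
  process D: level=2
  process F: level=2
    F->H: in-degree(H)=0, level(H)=3, enqueue
  process H: level=3
All levels: A:1, B:0, C:0, D:2, E:1, F:2, G:0, H:3

Answer: A:1, B:0, C:0, D:2, E:1, F:2, G:0, H:3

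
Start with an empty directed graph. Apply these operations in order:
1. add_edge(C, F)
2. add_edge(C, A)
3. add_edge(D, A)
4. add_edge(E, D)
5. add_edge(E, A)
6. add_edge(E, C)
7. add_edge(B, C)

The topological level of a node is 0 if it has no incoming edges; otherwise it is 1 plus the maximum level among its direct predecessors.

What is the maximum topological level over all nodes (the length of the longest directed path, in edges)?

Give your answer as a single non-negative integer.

Op 1: add_edge(C, F). Edges now: 1
Op 2: add_edge(C, A). Edges now: 2
Op 3: add_edge(D, A). Edges now: 3
Op 4: add_edge(E, D). Edges now: 4
Op 5: add_edge(E, A). Edges now: 5
Op 6: add_edge(E, C). Edges now: 6
Op 7: add_edge(B, C). Edges now: 7
Compute levels (Kahn BFS):
  sources (in-degree 0): B, E
  process B: level=0
    B->C: in-degree(C)=1, level(C)>=1
  process E: level=0
    E->A: in-degree(A)=2, level(A)>=1
    E->C: in-degree(C)=0, level(C)=1, enqueue
    E->D: in-degree(D)=0, level(D)=1, enqueue
  process C: level=1
    C->A: in-degree(A)=1, level(A)>=2
    C->F: in-degree(F)=0, level(F)=2, enqueue
  process D: level=1
    D->A: in-degree(A)=0, level(A)=2, enqueue
  process F: level=2
  process A: level=2
All levels: A:2, B:0, C:1, D:1, E:0, F:2
max level = 2

Answer: 2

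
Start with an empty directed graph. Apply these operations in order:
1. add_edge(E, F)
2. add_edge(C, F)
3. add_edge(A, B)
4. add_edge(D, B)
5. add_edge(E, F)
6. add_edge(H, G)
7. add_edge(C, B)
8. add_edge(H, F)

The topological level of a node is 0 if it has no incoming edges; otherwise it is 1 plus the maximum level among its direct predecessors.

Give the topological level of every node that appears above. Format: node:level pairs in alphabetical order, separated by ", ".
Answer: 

Answer: A:0, B:1, C:0, D:0, E:0, F:1, G:1, H:0

Derivation:
Op 1: add_edge(E, F). Edges now: 1
Op 2: add_edge(C, F). Edges now: 2
Op 3: add_edge(A, B). Edges now: 3
Op 4: add_edge(D, B). Edges now: 4
Op 5: add_edge(E, F) (duplicate, no change). Edges now: 4
Op 6: add_edge(H, G). Edges now: 5
Op 7: add_edge(C, B). Edges now: 6
Op 8: add_edge(H, F). Edges now: 7
Compute levels (Kahn BFS):
  sources (in-degree 0): A, C, D, E, H
  process A: level=0
    A->B: in-degree(B)=2, level(B)>=1
  process C: level=0
    C->B: in-degree(B)=1, level(B)>=1
    C->F: in-degree(F)=2, level(F)>=1
  process D: level=0
    D->B: in-degree(B)=0, level(B)=1, enqueue
  process E: level=0
    E->F: in-degree(F)=1, level(F)>=1
  process H: level=0
    H->F: in-degree(F)=0, level(F)=1, enqueue
    H->G: in-degree(G)=0, level(G)=1, enqueue
  process B: level=1
  process F: level=1
  process G: level=1
All levels: A:0, B:1, C:0, D:0, E:0, F:1, G:1, H:0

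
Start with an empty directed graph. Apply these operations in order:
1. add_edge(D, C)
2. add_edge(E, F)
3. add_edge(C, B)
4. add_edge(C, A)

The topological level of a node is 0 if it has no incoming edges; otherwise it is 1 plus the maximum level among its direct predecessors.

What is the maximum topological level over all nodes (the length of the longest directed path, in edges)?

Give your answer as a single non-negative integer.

Op 1: add_edge(D, C). Edges now: 1
Op 2: add_edge(E, F). Edges now: 2
Op 3: add_edge(C, B). Edges now: 3
Op 4: add_edge(C, A). Edges now: 4
Compute levels (Kahn BFS):
  sources (in-degree 0): D, E
  process D: level=0
    D->C: in-degree(C)=0, level(C)=1, enqueue
  process E: level=0
    E->F: in-degree(F)=0, level(F)=1, enqueue
  process C: level=1
    C->A: in-degree(A)=0, level(A)=2, enqueue
    C->B: in-degree(B)=0, level(B)=2, enqueue
  process F: level=1
  process A: level=2
  process B: level=2
All levels: A:2, B:2, C:1, D:0, E:0, F:1
max level = 2

Answer: 2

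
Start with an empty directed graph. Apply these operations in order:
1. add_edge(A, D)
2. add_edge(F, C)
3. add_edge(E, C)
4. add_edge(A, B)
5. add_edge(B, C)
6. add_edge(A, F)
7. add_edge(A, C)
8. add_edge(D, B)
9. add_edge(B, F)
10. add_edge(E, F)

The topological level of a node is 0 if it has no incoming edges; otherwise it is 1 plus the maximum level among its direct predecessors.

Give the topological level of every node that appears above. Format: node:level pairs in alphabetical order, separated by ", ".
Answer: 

Answer: A:0, B:2, C:4, D:1, E:0, F:3

Derivation:
Op 1: add_edge(A, D). Edges now: 1
Op 2: add_edge(F, C). Edges now: 2
Op 3: add_edge(E, C). Edges now: 3
Op 4: add_edge(A, B). Edges now: 4
Op 5: add_edge(B, C). Edges now: 5
Op 6: add_edge(A, F). Edges now: 6
Op 7: add_edge(A, C). Edges now: 7
Op 8: add_edge(D, B). Edges now: 8
Op 9: add_edge(B, F). Edges now: 9
Op 10: add_edge(E, F). Edges now: 10
Compute levels (Kahn BFS):
  sources (in-degree 0): A, E
  process A: level=0
    A->B: in-degree(B)=1, level(B)>=1
    A->C: in-degree(C)=3, level(C)>=1
    A->D: in-degree(D)=0, level(D)=1, enqueue
    A->F: in-degree(F)=2, level(F)>=1
  process E: level=0
    E->C: in-degree(C)=2, level(C)>=1
    E->F: in-degree(F)=1, level(F)>=1
  process D: level=1
    D->B: in-degree(B)=0, level(B)=2, enqueue
  process B: level=2
    B->C: in-degree(C)=1, level(C)>=3
    B->F: in-degree(F)=0, level(F)=3, enqueue
  process F: level=3
    F->C: in-degree(C)=0, level(C)=4, enqueue
  process C: level=4
All levels: A:0, B:2, C:4, D:1, E:0, F:3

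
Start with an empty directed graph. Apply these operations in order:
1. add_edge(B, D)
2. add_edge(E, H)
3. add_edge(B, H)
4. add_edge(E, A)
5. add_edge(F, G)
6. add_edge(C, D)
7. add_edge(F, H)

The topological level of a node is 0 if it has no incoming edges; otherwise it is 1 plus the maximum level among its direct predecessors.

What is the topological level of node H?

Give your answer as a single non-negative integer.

Op 1: add_edge(B, D). Edges now: 1
Op 2: add_edge(E, H). Edges now: 2
Op 3: add_edge(B, H). Edges now: 3
Op 4: add_edge(E, A). Edges now: 4
Op 5: add_edge(F, G). Edges now: 5
Op 6: add_edge(C, D). Edges now: 6
Op 7: add_edge(F, H). Edges now: 7
Compute levels (Kahn BFS):
  sources (in-degree 0): B, C, E, F
  process B: level=0
    B->D: in-degree(D)=1, level(D)>=1
    B->H: in-degree(H)=2, level(H)>=1
  process C: level=0
    C->D: in-degree(D)=0, level(D)=1, enqueue
  process E: level=0
    E->A: in-degree(A)=0, level(A)=1, enqueue
    E->H: in-degree(H)=1, level(H)>=1
  process F: level=0
    F->G: in-degree(G)=0, level(G)=1, enqueue
    F->H: in-degree(H)=0, level(H)=1, enqueue
  process D: level=1
  process A: level=1
  process G: level=1
  process H: level=1
All levels: A:1, B:0, C:0, D:1, E:0, F:0, G:1, H:1
level(H) = 1

Answer: 1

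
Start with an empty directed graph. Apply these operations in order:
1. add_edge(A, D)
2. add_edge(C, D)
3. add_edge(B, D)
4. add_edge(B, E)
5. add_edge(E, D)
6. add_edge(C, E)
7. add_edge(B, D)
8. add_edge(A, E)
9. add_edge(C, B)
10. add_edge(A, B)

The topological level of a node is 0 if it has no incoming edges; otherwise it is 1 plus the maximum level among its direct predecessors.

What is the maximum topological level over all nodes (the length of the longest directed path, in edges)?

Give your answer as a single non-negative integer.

Op 1: add_edge(A, D). Edges now: 1
Op 2: add_edge(C, D). Edges now: 2
Op 3: add_edge(B, D). Edges now: 3
Op 4: add_edge(B, E). Edges now: 4
Op 5: add_edge(E, D). Edges now: 5
Op 6: add_edge(C, E). Edges now: 6
Op 7: add_edge(B, D) (duplicate, no change). Edges now: 6
Op 8: add_edge(A, E). Edges now: 7
Op 9: add_edge(C, B). Edges now: 8
Op 10: add_edge(A, B). Edges now: 9
Compute levels (Kahn BFS):
  sources (in-degree 0): A, C
  process A: level=0
    A->B: in-degree(B)=1, level(B)>=1
    A->D: in-degree(D)=3, level(D)>=1
    A->E: in-degree(E)=2, level(E)>=1
  process C: level=0
    C->B: in-degree(B)=0, level(B)=1, enqueue
    C->D: in-degree(D)=2, level(D)>=1
    C->E: in-degree(E)=1, level(E)>=1
  process B: level=1
    B->D: in-degree(D)=1, level(D)>=2
    B->E: in-degree(E)=0, level(E)=2, enqueue
  process E: level=2
    E->D: in-degree(D)=0, level(D)=3, enqueue
  process D: level=3
All levels: A:0, B:1, C:0, D:3, E:2
max level = 3

Answer: 3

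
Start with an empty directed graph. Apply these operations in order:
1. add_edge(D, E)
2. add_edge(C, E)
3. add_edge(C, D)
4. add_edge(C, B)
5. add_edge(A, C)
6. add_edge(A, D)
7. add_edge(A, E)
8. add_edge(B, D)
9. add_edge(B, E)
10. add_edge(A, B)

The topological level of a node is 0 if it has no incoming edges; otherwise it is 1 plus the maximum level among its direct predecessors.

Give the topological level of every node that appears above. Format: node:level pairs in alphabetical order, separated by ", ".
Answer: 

Op 1: add_edge(D, E). Edges now: 1
Op 2: add_edge(C, E). Edges now: 2
Op 3: add_edge(C, D). Edges now: 3
Op 4: add_edge(C, B). Edges now: 4
Op 5: add_edge(A, C). Edges now: 5
Op 6: add_edge(A, D). Edges now: 6
Op 7: add_edge(A, E). Edges now: 7
Op 8: add_edge(B, D). Edges now: 8
Op 9: add_edge(B, E). Edges now: 9
Op 10: add_edge(A, B). Edges now: 10
Compute levels (Kahn BFS):
  sources (in-degree 0): A
  process A: level=0
    A->B: in-degree(B)=1, level(B)>=1
    A->C: in-degree(C)=0, level(C)=1, enqueue
    A->D: in-degree(D)=2, level(D)>=1
    A->E: in-degree(E)=3, level(E)>=1
  process C: level=1
    C->B: in-degree(B)=0, level(B)=2, enqueue
    C->D: in-degree(D)=1, level(D)>=2
    C->E: in-degree(E)=2, level(E)>=2
  process B: level=2
    B->D: in-degree(D)=0, level(D)=3, enqueue
    B->E: in-degree(E)=1, level(E)>=3
  process D: level=3
    D->E: in-degree(E)=0, level(E)=4, enqueue
  process E: level=4
All levels: A:0, B:2, C:1, D:3, E:4

Answer: A:0, B:2, C:1, D:3, E:4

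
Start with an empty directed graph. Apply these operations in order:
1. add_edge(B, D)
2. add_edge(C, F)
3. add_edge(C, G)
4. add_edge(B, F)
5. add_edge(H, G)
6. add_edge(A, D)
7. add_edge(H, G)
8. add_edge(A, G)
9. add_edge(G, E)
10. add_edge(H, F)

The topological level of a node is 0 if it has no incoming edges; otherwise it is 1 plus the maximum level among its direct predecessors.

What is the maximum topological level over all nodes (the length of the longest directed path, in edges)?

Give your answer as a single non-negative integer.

Answer: 2

Derivation:
Op 1: add_edge(B, D). Edges now: 1
Op 2: add_edge(C, F). Edges now: 2
Op 3: add_edge(C, G). Edges now: 3
Op 4: add_edge(B, F). Edges now: 4
Op 5: add_edge(H, G). Edges now: 5
Op 6: add_edge(A, D). Edges now: 6
Op 7: add_edge(H, G) (duplicate, no change). Edges now: 6
Op 8: add_edge(A, G). Edges now: 7
Op 9: add_edge(G, E). Edges now: 8
Op 10: add_edge(H, F). Edges now: 9
Compute levels (Kahn BFS):
  sources (in-degree 0): A, B, C, H
  process A: level=0
    A->D: in-degree(D)=1, level(D)>=1
    A->G: in-degree(G)=2, level(G)>=1
  process B: level=0
    B->D: in-degree(D)=0, level(D)=1, enqueue
    B->F: in-degree(F)=2, level(F)>=1
  process C: level=0
    C->F: in-degree(F)=1, level(F)>=1
    C->G: in-degree(G)=1, level(G)>=1
  process H: level=0
    H->F: in-degree(F)=0, level(F)=1, enqueue
    H->G: in-degree(G)=0, level(G)=1, enqueue
  process D: level=1
  process F: level=1
  process G: level=1
    G->E: in-degree(E)=0, level(E)=2, enqueue
  process E: level=2
All levels: A:0, B:0, C:0, D:1, E:2, F:1, G:1, H:0
max level = 2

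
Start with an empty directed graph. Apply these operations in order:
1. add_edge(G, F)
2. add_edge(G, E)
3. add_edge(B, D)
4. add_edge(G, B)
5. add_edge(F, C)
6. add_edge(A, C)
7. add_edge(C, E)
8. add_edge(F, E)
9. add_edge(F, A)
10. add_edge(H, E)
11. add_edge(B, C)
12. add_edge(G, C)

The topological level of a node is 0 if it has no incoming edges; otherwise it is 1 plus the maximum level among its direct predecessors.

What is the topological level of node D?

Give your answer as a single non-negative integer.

Op 1: add_edge(G, F). Edges now: 1
Op 2: add_edge(G, E). Edges now: 2
Op 3: add_edge(B, D). Edges now: 3
Op 4: add_edge(G, B). Edges now: 4
Op 5: add_edge(F, C). Edges now: 5
Op 6: add_edge(A, C). Edges now: 6
Op 7: add_edge(C, E). Edges now: 7
Op 8: add_edge(F, E). Edges now: 8
Op 9: add_edge(F, A). Edges now: 9
Op 10: add_edge(H, E). Edges now: 10
Op 11: add_edge(B, C). Edges now: 11
Op 12: add_edge(G, C). Edges now: 12
Compute levels (Kahn BFS):
  sources (in-degree 0): G, H
  process G: level=0
    G->B: in-degree(B)=0, level(B)=1, enqueue
    G->C: in-degree(C)=3, level(C)>=1
    G->E: in-degree(E)=3, level(E)>=1
    G->F: in-degree(F)=0, level(F)=1, enqueue
  process H: level=0
    H->E: in-degree(E)=2, level(E)>=1
  process B: level=1
    B->C: in-degree(C)=2, level(C)>=2
    B->D: in-degree(D)=0, level(D)=2, enqueue
  process F: level=1
    F->A: in-degree(A)=0, level(A)=2, enqueue
    F->C: in-degree(C)=1, level(C)>=2
    F->E: in-degree(E)=1, level(E)>=2
  process D: level=2
  process A: level=2
    A->C: in-degree(C)=0, level(C)=3, enqueue
  process C: level=3
    C->E: in-degree(E)=0, level(E)=4, enqueue
  process E: level=4
All levels: A:2, B:1, C:3, D:2, E:4, F:1, G:0, H:0
level(D) = 2

Answer: 2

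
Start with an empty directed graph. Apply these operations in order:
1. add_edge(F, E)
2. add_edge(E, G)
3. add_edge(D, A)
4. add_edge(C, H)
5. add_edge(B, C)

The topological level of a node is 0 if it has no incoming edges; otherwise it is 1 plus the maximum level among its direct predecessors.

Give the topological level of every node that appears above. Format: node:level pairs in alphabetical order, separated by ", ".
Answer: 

Answer: A:1, B:0, C:1, D:0, E:1, F:0, G:2, H:2

Derivation:
Op 1: add_edge(F, E). Edges now: 1
Op 2: add_edge(E, G). Edges now: 2
Op 3: add_edge(D, A). Edges now: 3
Op 4: add_edge(C, H). Edges now: 4
Op 5: add_edge(B, C). Edges now: 5
Compute levels (Kahn BFS):
  sources (in-degree 0): B, D, F
  process B: level=0
    B->C: in-degree(C)=0, level(C)=1, enqueue
  process D: level=0
    D->A: in-degree(A)=0, level(A)=1, enqueue
  process F: level=0
    F->E: in-degree(E)=0, level(E)=1, enqueue
  process C: level=1
    C->H: in-degree(H)=0, level(H)=2, enqueue
  process A: level=1
  process E: level=1
    E->G: in-degree(G)=0, level(G)=2, enqueue
  process H: level=2
  process G: level=2
All levels: A:1, B:0, C:1, D:0, E:1, F:0, G:2, H:2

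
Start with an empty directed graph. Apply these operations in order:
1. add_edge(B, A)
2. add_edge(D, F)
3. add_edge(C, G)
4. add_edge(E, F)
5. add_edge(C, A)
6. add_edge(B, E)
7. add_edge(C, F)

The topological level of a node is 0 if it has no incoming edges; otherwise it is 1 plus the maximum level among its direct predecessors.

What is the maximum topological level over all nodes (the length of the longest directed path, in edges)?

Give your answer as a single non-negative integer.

Answer: 2

Derivation:
Op 1: add_edge(B, A). Edges now: 1
Op 2: add_edge(D, F). Edges now: 2
Op 3: add_edge(C, G). Edges now: 3
Op 4: add_edge(E, F). Edges now: 4
Op 5: add_edge(C, A). Edges now: 5
Op 6: add_edge(B, E). Edges now: 6
Op 7: add_edge(C, F). Edges now: 7
Compute levels (Kahn BFS):
  sources (in-degree 0): B, C, D
  process B: level=0
    B->A: in-degree(A)=1, level(A)>=1
    B->E: in-degree(E)=0, level(E)=1, enqueue
  process C: level=0
    C->A: in-degree(A)=0, level(A)=1, enqueue
    C->F: in-degree(F)=2, level(F)>=1
    C->G: in-degree(G)=0, level(G)=1, enqueue
  process D: level=0
    D->F: in-degree(F)=1, level(F)>=1
  process E: level=1
    E->F: in-degree(F)=0, level(F)=2, enqueue
  process A: level=1
  process G: level=1
  process F: level=2
All levels: A:1, B:0, C:0, D:0, E:1, F:2, G:1
max level = 2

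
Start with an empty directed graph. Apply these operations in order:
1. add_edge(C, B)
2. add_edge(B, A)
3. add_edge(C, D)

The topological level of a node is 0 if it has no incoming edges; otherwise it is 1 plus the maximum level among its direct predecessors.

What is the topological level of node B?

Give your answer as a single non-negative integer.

Answer: 1

Derivation:
Op 1: add_edge(C, B). Edges now: 1
Op 2: add_edge(B, A). Edges now: 2
Op 3: add_edge(C, D). Edges now: 3
Compute levels (Kahn BFS):
  sources (in-degree 0): C
  process C: level=0
    C->B: in-degree(B)=0, level(B)=1, enqueue
    C->D: in-degree(D)=0, level(D)=1, enqueue
  process B: level=1
    B->A: in-degree(A)=0, level(A)=2, enqueue
  process D: level=1
  process A: level=2
All levels: A:2, B:1, C:0, D:1
level(B) = 1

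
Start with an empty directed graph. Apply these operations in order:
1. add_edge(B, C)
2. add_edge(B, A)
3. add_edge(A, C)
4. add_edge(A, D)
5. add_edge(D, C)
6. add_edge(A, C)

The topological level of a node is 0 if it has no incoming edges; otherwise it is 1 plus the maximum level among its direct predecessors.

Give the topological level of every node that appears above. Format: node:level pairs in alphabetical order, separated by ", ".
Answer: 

Answer: A:1, B:0, C:3, D:2

Derivation:
Op 1: add_edge(B, C). Edges now: 1
Op 2: add_edge(B, A). Edges now: 2
Op 3: add_edge(A, C). Edges now: 3
Op 4: add_edge(A, D). Edges now: 4
Op 5: add_edge(D, C). Edges now: 5
Op 6: add_edge(A, C) (duplicate, no change). Edges now: 5
Compute levels (Kahn BFS):
  sources (in-degree 0): B
  process B: level=0
    B->A: in-degree(A)=0, level(A)=1, enqueue
    B->C: in-degree(C)=2, level(C)>=1
  process A: level=1
    A->C: in-degree(C)=1, level(C)>=2
    A->D: in-degree(D)=0, level(D)=2, enqueue
  process D: level=2
    D->C: in-degree(C)=0, level(C)=3, enqueue
  process C: level=3
All levels: A:1, B:0, C:3, D:2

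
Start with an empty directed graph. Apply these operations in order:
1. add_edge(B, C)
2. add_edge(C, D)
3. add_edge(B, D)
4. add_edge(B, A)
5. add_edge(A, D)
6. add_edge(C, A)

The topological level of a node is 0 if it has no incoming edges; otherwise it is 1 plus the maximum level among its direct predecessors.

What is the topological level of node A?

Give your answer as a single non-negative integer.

Answer: 2

Derivation:
Op 1: add_edge(B, C). Edges now: 1
Op 2: add_edge(C, D). Edges now: 2
Op 3: add_edge(B, D). Edges now: 3
Op 4: add_edge(B, A). Edges now: 4
Op 5: add_edge(A, D). Edges now: 5
Op 6: add_edge(C, A). Edges now: 6
Compute levels (Kahn BFS):
  sources (in-degree 0): B
  process B: level=0
    B->A: in-degree(A)=1, level(A)>=1
    B->C: in-degree(C)=0, level(C)=1, enqueue
    B->D: in-degree(D)=2, level(D)>=1
  process C: level=1
    C->A: in-degree(A)=0, level(A)=2, enqueue
    C->D: in-degree(D)=1, level(D)>=2
  process A: level=2
    A->D: in-degree(D)=0, level(D)=3, enqueue
  process D: level=3
All levels: A:2, B:0, C:1, D:3
level(A) = 2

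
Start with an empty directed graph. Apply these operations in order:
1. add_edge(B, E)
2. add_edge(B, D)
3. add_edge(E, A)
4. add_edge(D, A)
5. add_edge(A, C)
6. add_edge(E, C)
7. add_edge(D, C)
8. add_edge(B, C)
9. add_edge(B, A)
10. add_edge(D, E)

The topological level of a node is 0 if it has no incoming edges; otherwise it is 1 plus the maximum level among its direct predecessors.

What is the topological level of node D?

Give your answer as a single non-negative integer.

Answer: 1

Derivation:
Op 1: add_edge(B, E). Edges now: 1
Op 2: add_edge(B, D). Edges now: 2
Op 3: add_edge(E, A). Edges now: 3
Op 4: add_edge(D, A). Edges now: 4
Op 5: add_edge(A, C). Edges now: 5
Op 6: add_edge(E, C). Edges now: 6
Op 7: add_edge(D, C). Edges now: 7
Op 8: add_edge(B, C). Edges now: 8
Op 9: add_edge(B, A). Edges now: 9
Op 10: add_edge(D, E). Edges now: 10
Compute levels (Kahn BFS):
  sources (in-degree 0): B
  process B: level=0
    B->A: in-degree(A)=2, level(A)>=1
    B->C: in-degree(C)=3, level(C)>=1
    B->D: in-degree(D)=0, level(D)=1, enqueue
    B->E: in-degree(E)=1, level(E)>=1
  process D: level=1
    D->A: in-degree(A)=1, level(A)>=2
    D->C: in-degree(C)=2, level(C)>=2
    D->E: in-degree(E)=0, level(E)=2, enqueue
  process E: level=2
    E->A: in-degree(A)=0, level(A)=3, enqueue
    E->C: in-degree(C)=1, level(C)>=3
  process A: level=3
    A->C: in-degree(C)=0, level(C)=4, enqueue
  process C: level=4
All levels: A:3, B:0, C:4, D:1, E:2
level(D) = 1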